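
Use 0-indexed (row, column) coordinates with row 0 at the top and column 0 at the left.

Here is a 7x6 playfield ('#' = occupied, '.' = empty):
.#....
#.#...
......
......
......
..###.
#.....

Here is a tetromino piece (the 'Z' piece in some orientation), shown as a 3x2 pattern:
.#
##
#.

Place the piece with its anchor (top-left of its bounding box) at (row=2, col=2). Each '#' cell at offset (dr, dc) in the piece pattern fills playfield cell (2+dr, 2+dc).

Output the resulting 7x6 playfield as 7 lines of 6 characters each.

Fill (2+0,2+1) = (2,3)
Fill (2+1,2+0) = (3,2)
Fill (2+1,2+1) = (3,3)
Fill (2+2,2+0) = (4,2)

Answer: .#....
#.#...
...#..
..##..
..#...
..###.
#.....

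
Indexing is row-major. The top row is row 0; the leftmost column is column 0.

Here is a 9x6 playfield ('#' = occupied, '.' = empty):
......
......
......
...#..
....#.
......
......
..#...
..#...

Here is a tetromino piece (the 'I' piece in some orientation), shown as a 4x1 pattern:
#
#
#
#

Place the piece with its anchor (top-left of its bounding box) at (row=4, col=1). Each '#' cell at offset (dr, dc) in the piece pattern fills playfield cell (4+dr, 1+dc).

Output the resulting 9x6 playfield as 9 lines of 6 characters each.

Fill (4+0,1+0) = (4,1)
Fill (4+1,1+0) = (5,1)
Fill (4+2,1+0) = (6,1)
Fill (4+3,1+0) = (7,1)

Answer: ......
......
......
...#..
.#..#.
.#....
.#....
.##...
..#...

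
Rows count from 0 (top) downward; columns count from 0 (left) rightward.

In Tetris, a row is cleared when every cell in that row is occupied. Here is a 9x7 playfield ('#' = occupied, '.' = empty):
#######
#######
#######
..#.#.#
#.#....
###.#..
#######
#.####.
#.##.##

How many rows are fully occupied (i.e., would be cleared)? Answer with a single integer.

Answer: 4

Derivation:
Check each row:
  row 0: 0 empty cells -> FULL (clear)
  row 1: 0 empty cells -> FULL (clear)
  row 2: 0 empty cells -> FULL (clear)
  row 3: 4 empty cells -> not full
  row 4: 5 empty cells -> not full
  row 5: 3 empty cells -> not full
  row 6: 0 empty cells -> FULL (clear)
  row 7: 2 empty cells -> not full
  row 8: 2 empty cells -> not full
Total rows cleared: 4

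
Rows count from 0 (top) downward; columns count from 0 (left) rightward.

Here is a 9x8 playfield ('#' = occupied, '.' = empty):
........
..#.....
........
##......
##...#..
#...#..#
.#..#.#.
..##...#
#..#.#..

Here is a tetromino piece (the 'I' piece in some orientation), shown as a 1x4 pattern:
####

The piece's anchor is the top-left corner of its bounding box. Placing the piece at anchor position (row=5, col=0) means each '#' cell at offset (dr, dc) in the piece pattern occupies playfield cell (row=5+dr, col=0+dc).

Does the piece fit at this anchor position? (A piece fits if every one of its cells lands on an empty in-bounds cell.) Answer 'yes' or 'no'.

Answer: no

Derivation:
Check each piece cell at anchor (5, 0):
  offset (0,0) -> (5,0): occupied ('#') -> FAIL
  offset (0,1) -> (5,1): empty -> OK
  offset (0,2) -> (5,2): empty -> OK
  offset (0,3) -> (5,3): empty -> OK
All cells valid: no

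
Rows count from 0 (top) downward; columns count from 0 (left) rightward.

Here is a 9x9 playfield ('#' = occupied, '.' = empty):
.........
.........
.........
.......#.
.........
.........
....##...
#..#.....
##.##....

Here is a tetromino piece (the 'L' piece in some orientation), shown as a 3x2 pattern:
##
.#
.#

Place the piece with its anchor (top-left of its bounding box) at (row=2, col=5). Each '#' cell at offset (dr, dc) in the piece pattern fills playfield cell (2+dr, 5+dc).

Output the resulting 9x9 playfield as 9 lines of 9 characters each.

Answer: .........
.........
.....##..
......##.
......#..
.........
....##...
#..#.....
##.##....

Derivation:
Fill (2+0,5+0) = (2,5)
Fill (2+0,5+1) = (2,6)
Fill (2+1,5+1) = (3,6)
Fill (2+2,5+1) = (4,6)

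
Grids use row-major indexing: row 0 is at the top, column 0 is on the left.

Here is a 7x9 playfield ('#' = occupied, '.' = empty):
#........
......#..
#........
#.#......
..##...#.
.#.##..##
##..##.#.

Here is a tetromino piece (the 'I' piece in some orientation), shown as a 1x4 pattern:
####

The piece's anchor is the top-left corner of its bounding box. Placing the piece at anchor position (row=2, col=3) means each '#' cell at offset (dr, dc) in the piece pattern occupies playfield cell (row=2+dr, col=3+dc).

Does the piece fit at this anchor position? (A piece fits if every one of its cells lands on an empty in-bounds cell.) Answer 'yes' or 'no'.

Check each piece cell at anchor (2, 3):
  offset (0,0) -> (2,3): empty -> OK
  offset (0,1) -> (2,4): empty -> OK
  offset (0,2) -> (2,5): empty -> OK
  offset (0,3) -> (2,6): empty -> OK
All cells valid: yes

Answer: yes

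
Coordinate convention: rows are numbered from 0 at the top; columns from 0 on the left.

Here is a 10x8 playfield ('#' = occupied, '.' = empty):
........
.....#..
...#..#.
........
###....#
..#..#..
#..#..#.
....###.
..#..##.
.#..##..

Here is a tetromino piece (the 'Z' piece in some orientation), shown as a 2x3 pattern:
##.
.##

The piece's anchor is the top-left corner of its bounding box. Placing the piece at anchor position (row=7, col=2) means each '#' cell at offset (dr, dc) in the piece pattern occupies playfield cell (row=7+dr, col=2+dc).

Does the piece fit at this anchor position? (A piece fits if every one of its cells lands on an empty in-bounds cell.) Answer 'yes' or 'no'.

Check each piece cell at anchor (7, 2):
  offset (0,0) -> (7,2): empty -> OK
  offset (0,1) -> (7,3): empty -> OK
  offset (1,1) -> (8,3): empty -> OK
  offset (1,2) -> (8,4): empty -> OK
All cells valid: yes

Answer: yes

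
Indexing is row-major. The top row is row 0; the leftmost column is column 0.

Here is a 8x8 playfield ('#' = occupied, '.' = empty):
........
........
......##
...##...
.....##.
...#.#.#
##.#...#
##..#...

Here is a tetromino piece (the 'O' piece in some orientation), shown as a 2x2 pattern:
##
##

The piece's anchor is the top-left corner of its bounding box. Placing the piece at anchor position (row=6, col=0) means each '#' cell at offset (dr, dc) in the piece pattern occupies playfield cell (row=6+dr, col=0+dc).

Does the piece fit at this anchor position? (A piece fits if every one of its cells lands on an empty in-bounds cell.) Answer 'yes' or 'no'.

Answer: no

Derivation:
Check each piece cell at anchor (6, 0):
  offset (0,0) -> (6,0): occupied ('#') -> FAIL
  offset (0,1) -> (6,1): occupied ('#') -> FAIL
  offset (1,0) -> (7,0): occupied ('#') -> FAIL
  offset (1,1) -> (7,1): occupied ('#') -> FAIL
All cells valid: no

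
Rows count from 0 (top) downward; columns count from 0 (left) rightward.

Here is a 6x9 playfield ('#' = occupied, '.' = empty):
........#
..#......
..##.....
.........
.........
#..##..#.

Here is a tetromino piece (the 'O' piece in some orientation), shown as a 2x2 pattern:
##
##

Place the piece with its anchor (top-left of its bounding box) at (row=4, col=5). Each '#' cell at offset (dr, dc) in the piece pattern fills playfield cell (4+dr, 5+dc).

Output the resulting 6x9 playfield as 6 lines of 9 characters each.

Fill (4+0,5+0) = (4,5)
Fill (4+0,5+1) = (4,6)
Fill (4+1,5+0) = (5,5)
Fill (4+1,5+1) = (5,6)

Answer: ........#
..#......
..##.....
.........
.....##..
#..#####.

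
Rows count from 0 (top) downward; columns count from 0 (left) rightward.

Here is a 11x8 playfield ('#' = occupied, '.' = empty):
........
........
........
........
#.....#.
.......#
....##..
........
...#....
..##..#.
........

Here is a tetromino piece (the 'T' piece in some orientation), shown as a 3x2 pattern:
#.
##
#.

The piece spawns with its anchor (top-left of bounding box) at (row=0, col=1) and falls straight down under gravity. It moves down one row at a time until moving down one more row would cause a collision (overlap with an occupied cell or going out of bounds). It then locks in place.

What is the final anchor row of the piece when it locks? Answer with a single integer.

Answer: 7

Derivation:
Spawn at (row=0, col=1). Try each row:
  row 0: fits
  row 1: fits
  row 2: fits
  row 3: fits
  row 4: fits
  row 5: fits
  row 6: fits
  row 7: fits
  row 8: blocked -> lock at row 7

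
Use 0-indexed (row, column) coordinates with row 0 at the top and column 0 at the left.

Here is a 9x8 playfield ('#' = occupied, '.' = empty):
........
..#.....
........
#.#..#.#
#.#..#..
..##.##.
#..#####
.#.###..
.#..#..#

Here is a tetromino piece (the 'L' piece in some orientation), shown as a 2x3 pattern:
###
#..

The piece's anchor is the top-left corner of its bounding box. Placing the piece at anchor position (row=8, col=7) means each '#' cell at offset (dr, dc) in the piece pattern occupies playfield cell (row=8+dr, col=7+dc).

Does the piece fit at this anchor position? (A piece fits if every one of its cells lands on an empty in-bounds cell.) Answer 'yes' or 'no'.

Answer: no

Derivation:
Check each piece cell at anchor (8, 7):
  offset (0,0) -> (8,7): occupied ('#') -> FAIL
  offset (0,1) -> (8,8): out of bounds -> FAIL
  offset (0,2) -> (8,9): out of bounds -> FAIL
  offset (1,0) -> (9,7): out of bounds -> FAIL
All cells valid: no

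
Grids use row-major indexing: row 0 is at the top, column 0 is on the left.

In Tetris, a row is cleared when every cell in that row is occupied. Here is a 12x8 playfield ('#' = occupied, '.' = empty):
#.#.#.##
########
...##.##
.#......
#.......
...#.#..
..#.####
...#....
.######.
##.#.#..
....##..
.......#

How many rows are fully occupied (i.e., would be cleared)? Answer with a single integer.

Check each row:
  row 0: 3 empty cells -> not full
  row 1: 0 empty cells -> FULL (clear)
  row 2: 4 empty cells -> not full
  row 3: 7 empty cells -> not full
  row 4: 7 empty cells -> not full
  row 5: 6 empty cells -> not full
  row 6: 3 empty cells -> not full
  row 7: 7 empty cells -> not full
  row 8: 2 empty cells -> not full
  row 9: 4 empty cells -> not full
  row 10: 6 empty cells -> not full
  row 11: 7 empty cells -> not full
Total rows cleared: 1

Answer: 1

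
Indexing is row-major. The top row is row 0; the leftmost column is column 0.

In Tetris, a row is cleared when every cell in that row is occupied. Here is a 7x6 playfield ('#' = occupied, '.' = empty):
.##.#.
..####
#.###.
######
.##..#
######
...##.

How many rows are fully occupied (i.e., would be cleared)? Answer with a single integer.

Check each row:
  row 0: 3 empty cells -> not full
  row 1: 2 empty cells -> not full
  row 2: 2 empty cells -> not full
  row 3: 0 empty cells -> FULL (clear)
  row 4: 3 empty cells -> not full
  row 5: 0 empty cells -> FULL (clear)
  row 6: 4 empty cells -> not full
Total rows cleared: 2

Answer: 2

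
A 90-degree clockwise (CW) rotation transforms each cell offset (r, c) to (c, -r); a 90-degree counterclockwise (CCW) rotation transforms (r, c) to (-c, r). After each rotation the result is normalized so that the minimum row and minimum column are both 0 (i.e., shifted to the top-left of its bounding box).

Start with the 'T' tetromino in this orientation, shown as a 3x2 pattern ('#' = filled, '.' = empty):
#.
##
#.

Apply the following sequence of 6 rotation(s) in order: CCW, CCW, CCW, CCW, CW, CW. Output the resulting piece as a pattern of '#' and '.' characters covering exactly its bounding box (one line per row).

Start:
#.
##
#.
After rotation 1 (CCW):
.#.
###
After rotation 2 (CCW):
.#
##
.#
After rotation 3 (CCW):
###
.#.
After rotation 4 (CCW):
#.
##
#.
After rotation 5 (CW):
###
.#.
After rotation 6 (CW):
.#
##
.#

Answer: .#
##
.#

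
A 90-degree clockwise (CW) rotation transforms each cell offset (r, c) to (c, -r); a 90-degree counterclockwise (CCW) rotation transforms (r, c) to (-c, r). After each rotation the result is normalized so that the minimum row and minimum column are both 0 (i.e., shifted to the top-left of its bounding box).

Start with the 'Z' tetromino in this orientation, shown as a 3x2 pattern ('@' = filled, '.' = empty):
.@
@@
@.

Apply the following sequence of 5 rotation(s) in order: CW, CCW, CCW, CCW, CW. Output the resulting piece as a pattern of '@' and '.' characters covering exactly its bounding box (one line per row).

Answer: @@.
.@@

Derivation:
Start:
.@
@@
@.
After rotation 1 (CW):
@@.
.@@
After rotation 2 (CCW):
.@
@@
@.
After rotation 3 (CCW):
@@.
.@@
After rotation 4 (CCW):
.@
@@
@.
After rotation 5 (CW):
@@.
.@@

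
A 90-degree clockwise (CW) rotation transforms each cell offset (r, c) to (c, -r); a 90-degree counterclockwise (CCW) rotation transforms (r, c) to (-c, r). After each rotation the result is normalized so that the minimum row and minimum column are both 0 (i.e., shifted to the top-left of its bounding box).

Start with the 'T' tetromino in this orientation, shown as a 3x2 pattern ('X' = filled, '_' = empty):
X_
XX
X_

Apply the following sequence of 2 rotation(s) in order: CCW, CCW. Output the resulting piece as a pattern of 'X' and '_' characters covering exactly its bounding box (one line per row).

Start:
X_
XX
X_
After rotation 1 (CCW):
_X_
XXX
After rotation 2 (CCW):
_X
XX
_X

Answer: _X
XX
_X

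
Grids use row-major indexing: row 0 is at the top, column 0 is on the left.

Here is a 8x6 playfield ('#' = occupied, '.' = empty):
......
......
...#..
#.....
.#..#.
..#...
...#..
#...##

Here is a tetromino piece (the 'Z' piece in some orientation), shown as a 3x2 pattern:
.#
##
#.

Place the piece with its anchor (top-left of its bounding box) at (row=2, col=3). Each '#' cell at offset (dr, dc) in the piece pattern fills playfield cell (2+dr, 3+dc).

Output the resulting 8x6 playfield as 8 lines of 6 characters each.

Answer: ......
......
...##.
#..##.
.#.##.
..#...
...#..
#...##

Derivation:
Fill (2+0,3+1) = (2,4)
Fill (2+1,3+0) = (3,3)
Fill (2+1,3+1) = (3,4)
Fill (2+2,3+0) = (4,3)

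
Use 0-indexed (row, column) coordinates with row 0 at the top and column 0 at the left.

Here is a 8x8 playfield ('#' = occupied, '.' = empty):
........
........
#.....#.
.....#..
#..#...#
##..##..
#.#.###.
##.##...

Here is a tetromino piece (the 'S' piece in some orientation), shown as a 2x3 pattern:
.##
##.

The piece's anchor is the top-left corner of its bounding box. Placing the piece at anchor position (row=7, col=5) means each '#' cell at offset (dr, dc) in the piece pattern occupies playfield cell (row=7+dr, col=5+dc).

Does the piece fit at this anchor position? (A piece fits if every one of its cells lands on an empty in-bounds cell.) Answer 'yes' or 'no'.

Check each piece cell at anchor (7, 5):
  offset (0,1) -> (7,6): empty -> OK
  offset (0,2) -> (7,7): empty -> OK
  offset (1,0) -> (8,5): out of bounds -> FAIL
  offset (1,1) -> (8,6): out of bounds -> FAIL
All cells valid: no

Answer: no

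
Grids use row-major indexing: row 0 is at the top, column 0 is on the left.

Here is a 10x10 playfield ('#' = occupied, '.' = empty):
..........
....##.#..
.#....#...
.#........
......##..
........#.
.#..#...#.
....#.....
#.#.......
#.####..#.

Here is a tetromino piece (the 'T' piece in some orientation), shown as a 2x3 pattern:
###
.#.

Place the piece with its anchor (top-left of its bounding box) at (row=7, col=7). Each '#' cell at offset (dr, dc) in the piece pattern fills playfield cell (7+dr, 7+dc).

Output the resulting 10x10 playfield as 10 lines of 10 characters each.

Fill (7+0,7+0) = (7,7)
Fill (7+0,7+1) = (7,8)
Fill (7+0,7+2) = (7,9)
Fill (7+1,7+1) = (8,8)

Answer: ..........
....##.#..
.#....#...
.#........
......##..
........#.
.#..#...#.
....#..###
#.#.....#.
#.####..#.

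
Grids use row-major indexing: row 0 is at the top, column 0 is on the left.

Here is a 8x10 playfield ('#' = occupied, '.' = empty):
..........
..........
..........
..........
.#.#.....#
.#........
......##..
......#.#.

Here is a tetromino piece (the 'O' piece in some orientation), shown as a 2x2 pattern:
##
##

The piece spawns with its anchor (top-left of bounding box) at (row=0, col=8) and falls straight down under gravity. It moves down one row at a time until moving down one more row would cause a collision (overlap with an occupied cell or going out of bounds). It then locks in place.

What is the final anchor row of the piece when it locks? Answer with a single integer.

Answer: 2

Derivation:
Spawn at (row=0, col=8). Try each row:
  row 0: fits
  row 1: fits
  row 2: fits
  row 3: blocked -> lock at row 2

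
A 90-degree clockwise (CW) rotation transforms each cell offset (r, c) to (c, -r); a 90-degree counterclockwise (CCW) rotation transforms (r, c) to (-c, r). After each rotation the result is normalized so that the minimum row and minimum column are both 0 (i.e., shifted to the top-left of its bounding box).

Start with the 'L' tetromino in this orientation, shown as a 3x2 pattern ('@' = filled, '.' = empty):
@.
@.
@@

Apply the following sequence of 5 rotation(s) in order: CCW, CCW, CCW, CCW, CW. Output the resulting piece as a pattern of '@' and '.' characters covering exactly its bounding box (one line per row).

Answer: @@@
@..

Derivation:
Start:
@.
@.
@@
After rotation 1 (CCW):
..@
@@@
After rotation 2 (CCW):
@@
.@
.@
After rotation 3 (CCW):
@@@
@..
After rotation 4 (CCW):
@.
@.
@@
After rotation 5 (CW):
@@@
@..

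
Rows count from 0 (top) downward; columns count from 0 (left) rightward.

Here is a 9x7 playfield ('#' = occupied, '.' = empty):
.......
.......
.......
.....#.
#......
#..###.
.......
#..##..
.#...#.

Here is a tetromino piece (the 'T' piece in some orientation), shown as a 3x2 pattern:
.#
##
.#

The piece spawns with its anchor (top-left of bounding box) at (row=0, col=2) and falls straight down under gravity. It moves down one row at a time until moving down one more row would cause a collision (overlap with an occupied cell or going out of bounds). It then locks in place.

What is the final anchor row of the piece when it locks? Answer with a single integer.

Answer: 2

Derivation:
Spawn at (row=0, col=2). Try each row:
  row 0: fits
  row 1: fits
  row 2: fits
  row 3: blocked -> lock at row 2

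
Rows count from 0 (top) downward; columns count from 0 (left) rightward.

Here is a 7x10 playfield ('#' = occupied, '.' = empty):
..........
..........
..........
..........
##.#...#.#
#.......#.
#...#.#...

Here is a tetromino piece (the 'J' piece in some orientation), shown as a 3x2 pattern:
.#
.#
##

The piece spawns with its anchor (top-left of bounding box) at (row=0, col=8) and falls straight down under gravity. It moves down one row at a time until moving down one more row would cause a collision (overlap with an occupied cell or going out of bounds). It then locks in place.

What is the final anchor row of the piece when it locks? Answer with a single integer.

Spawn at (row=0, col=8). Try each row:
  row 0: fits
  row 1: fits
  row 2: blocked -> lock at row 1

Answer: 1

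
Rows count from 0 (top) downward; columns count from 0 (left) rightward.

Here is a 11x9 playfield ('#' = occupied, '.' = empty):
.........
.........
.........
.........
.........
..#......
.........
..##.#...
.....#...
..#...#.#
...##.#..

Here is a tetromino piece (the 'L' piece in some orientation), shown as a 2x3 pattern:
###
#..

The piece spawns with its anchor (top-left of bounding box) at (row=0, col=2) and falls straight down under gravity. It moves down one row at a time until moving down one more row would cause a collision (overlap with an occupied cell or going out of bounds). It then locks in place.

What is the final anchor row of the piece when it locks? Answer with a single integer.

Spawn at (row=0, col=2). Try each row:
  row 0: fits
  row 1: fits
  row 2: fits
  row 3: fits
  row 4: blocked -> lock at row 3

Answer: 3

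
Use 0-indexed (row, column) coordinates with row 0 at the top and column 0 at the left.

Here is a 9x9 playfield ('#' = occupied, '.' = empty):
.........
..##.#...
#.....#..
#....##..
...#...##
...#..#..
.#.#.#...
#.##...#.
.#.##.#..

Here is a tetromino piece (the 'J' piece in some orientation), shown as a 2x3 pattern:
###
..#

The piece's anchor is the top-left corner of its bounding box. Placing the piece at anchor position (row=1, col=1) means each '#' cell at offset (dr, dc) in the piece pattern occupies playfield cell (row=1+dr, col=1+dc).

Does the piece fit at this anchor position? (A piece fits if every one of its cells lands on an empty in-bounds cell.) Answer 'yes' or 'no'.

Answer: no

Derivation:
Check each piece cell at anchor (1, 1):
  offset (0,0) -> (1,1): empty -> OK
  offset (0,1) -> (1,2): occupied ('#') -> FAIL
  offset (0,2) -> (1,3): occupied ('#') -> FAIL
  offset (1,2) -> (2,3): empty -> OK
All cells valid: no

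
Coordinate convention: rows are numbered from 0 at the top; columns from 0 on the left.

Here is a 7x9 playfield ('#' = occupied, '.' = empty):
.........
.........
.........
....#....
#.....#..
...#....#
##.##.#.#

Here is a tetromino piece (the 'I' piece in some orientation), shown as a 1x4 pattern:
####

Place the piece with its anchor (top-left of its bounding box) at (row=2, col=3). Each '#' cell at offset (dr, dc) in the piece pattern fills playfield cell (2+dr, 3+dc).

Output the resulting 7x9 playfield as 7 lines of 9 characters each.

Answer: .........
.........
...####..
....#....
#.....#..
...#....#
##.##.#.#

Derivation:
Fill (2+0,3+0) = (2,3)
Fill (2+0,3+1) = (2,4)
Fill (2+0,3+2) = (2,5)
Fill (2+0,3+3) = (2,6)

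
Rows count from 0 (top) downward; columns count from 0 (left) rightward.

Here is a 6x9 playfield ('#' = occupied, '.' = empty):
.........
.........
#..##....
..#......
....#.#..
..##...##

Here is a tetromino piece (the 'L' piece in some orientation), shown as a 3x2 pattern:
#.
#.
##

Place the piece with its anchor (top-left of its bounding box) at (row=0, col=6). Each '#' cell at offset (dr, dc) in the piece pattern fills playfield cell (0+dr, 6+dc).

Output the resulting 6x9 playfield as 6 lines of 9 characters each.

Fill (0+0,6+0) = (0,6)
Fill (0+1,6+0) = (1,6)
Fill (0+2,6+0) = (2,6)
Fill (0+2,6+1) = (2,7)

Answer: ......#..
......#..
#..##.##.
..#......
....#.#..
..##...##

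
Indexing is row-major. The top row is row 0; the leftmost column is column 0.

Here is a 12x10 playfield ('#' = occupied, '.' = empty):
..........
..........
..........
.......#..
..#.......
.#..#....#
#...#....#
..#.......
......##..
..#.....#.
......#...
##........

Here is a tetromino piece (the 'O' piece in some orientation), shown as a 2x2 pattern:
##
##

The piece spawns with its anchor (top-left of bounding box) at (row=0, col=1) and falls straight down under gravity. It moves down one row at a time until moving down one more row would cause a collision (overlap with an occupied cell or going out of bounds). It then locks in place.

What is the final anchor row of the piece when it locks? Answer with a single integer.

Answer: 2

Derivation:
Spawn at (row=0, col=1). Try each row:
  row 0: fits
  row 1: fits
  row 2: fits
  row 3: blocked -> lock at row 2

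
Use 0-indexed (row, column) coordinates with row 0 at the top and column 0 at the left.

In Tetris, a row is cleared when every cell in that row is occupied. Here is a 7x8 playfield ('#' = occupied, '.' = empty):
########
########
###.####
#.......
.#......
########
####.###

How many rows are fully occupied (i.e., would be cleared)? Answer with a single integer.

Check each row:
  row 0: 0 empty cells -> FULL (clear)
  row 1: 0 empty cells -> FULL (clear)
  row 2: 1 empty cell -> not full
  row 3: 7 empty cells -> not full
  row 4: 7 empty cells -> not full
  row 5: 0 empty cells -> FULL (clear)
  row 6: 1 empty cell -> not full
Total rows cleared: 3

Answer: 3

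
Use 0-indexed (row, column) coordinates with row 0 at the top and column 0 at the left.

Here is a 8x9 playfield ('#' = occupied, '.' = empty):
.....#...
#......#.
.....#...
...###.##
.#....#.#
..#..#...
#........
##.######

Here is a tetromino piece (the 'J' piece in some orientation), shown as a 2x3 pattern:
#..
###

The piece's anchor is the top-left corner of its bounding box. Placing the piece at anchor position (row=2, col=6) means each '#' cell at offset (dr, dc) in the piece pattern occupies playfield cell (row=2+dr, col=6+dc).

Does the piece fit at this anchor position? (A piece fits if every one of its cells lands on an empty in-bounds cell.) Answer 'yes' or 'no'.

Answer: no

Derivation:
Check each piece cell at anchor (2, 6):
  offset (0,0) -> (2,6): empty -> OK
  offset (1,0) -> (3,6): empty -> OK
  offset (1,1) -> (3,7): occupied ('#') -> FAIL
  offset (1,2) -> (3,8): occupied ('#') -> FAIL
All cells valid: no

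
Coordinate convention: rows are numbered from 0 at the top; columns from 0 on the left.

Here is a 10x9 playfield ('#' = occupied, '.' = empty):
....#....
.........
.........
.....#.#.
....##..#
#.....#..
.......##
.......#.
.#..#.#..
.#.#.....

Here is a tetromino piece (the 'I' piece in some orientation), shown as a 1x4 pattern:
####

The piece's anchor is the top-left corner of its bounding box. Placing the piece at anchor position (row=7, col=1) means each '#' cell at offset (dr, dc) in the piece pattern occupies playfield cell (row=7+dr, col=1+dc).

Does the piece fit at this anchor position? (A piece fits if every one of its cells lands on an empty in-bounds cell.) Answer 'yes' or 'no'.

Answer: yes

Derivation:
Check each piece cell at anchor (7, 1):
  offset (0,0) -> (7,1): empty -> OK
  offset (0,1) -> (7,2): empty -> OK
  offset (0,2) -> (7,3): empty -> OK
  offset (0,3) -> (7,4): empty -> OK
All cells valid: yes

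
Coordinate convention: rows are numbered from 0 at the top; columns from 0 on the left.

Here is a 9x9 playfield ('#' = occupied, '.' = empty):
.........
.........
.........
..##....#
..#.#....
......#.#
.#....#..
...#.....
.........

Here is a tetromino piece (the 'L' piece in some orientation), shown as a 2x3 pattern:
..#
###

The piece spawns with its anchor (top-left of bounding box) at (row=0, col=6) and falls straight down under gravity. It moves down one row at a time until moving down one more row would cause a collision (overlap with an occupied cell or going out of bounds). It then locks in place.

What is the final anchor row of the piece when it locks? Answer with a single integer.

Spawn at (row=0, col=6). Try each row:
  row 0: fits
  row 1: fits
  row 2: blocked -> lock at row 1

Answer: 1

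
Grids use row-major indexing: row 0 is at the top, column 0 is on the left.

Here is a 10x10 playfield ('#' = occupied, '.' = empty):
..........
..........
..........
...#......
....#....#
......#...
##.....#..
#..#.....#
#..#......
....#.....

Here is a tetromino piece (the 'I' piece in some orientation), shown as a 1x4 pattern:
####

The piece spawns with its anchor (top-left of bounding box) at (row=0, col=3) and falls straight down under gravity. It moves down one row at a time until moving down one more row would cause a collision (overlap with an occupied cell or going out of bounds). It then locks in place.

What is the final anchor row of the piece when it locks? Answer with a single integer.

Spawn at (row=0, col=3). Try each row:
  row 0: fits
  row 1: fits
  row 2: fits
  row 3: blocked -> lock at row 2

Answer: 2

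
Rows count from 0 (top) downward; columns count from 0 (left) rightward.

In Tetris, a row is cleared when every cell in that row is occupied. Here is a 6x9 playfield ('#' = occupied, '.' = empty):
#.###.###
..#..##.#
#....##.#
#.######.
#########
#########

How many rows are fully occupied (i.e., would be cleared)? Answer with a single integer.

Check each row:
  row 0: 2 empty cells -> not full
  row 1: 5 empty cells -> not full
  row 2: 5 empty cells -> not full
  row 3: 2 empty cells -> not full
  row 4: 0 empty cells -> FULL (clear)
  row 5: 0 empty cells -> FULL (clear)
Total rows cleared: 2

Answer: 2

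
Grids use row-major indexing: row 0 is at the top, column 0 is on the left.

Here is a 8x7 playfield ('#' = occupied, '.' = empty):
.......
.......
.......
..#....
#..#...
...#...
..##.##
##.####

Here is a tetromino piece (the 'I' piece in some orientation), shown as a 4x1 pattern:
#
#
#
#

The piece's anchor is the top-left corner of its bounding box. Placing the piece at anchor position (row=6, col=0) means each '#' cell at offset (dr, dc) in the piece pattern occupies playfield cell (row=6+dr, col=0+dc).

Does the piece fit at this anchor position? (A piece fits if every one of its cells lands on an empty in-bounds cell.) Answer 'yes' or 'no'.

Check each piece cell at anchor (6, 0):
  offset (0,0) -> (6,0): empty -> OK
  offset (1,0) -> (7,0): occupied ('#') -> FAIL
  offset (2,0) -> (8,0): out of bounds -> FAIL
  offset (3,0) -> (9,0): out of bounds -> FAIL
All cells valid: no

Answer: no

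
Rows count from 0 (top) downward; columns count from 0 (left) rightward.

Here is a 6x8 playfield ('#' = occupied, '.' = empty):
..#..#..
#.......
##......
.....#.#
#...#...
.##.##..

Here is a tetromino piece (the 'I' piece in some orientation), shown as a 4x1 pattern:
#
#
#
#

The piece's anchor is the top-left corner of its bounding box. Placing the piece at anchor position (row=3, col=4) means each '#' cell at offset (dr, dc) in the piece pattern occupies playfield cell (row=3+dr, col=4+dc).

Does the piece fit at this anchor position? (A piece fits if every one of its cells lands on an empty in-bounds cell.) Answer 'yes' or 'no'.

Answer: no

Derivation:
Check each piece cell at anchor (3, 4):
  offset (0,0) -> (3,4): empty -> OK
  offset (1,0) -> (4,4): occupied ('#') -> FAIL
  offset (2,0) -> (5,4): occupied ('#') -> FAIL
  offset (3,0) -> (6,4): out of bounds -> FAIL
All cells valid: no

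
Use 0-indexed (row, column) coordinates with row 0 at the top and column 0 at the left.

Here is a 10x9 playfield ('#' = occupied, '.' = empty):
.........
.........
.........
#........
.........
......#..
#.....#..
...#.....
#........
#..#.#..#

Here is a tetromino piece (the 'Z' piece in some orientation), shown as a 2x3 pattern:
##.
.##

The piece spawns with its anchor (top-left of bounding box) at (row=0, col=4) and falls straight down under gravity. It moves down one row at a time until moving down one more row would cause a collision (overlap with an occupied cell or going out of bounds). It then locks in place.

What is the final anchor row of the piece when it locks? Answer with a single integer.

Spawn at (row=0, col=4). Try each row:
  row 0: fits
  row 1: fits
  row 2: fits
  row 3: fits
  row 4: blocked -> lock at row 3

Answer: 3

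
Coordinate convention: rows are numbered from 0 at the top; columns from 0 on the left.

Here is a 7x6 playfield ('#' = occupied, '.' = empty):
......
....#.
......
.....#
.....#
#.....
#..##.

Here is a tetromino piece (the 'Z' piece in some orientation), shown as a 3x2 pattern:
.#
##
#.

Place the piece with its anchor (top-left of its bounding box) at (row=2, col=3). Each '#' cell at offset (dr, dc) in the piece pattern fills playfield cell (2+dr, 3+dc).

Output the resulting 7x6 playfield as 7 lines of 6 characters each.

Fill (2+0,3+1) = (2,4)
Fill (2+1,3+0) = (3,3)
Fill (2+1,3+1) = (3,4)
Fill (2+2,3+0) = (4,3)

Answer: ......
....#.
....#.
...###
...#.#
#.....
#..##.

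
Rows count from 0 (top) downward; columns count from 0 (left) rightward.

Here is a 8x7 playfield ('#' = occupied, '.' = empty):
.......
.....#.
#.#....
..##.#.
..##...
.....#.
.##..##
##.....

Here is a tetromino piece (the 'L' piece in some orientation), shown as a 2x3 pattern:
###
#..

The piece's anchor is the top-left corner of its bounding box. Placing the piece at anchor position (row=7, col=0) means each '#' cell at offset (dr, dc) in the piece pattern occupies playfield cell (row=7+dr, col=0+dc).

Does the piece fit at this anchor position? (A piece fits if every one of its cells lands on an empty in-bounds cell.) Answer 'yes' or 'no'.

Check each piece cell at anchor (7, 0):
  offset (0,0) -> (7,0): occupied ('#') -> FAIL
  offset (0,1) -> (7,1): occupied ('#') -> FAIL
  offset (0,2) -> (7,2): empty -> OK
  offset (1,0) -> (8,0): out of bounds -> FAIL
All cells valid: no

Answer: no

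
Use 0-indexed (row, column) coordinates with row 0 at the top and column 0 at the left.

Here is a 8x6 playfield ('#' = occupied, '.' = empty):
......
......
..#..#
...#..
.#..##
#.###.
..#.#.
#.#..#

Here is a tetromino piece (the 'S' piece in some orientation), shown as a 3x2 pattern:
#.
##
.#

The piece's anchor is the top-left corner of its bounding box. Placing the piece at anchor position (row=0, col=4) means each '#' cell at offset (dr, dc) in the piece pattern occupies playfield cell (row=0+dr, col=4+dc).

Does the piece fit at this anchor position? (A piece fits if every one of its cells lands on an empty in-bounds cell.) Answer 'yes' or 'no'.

Check each piece cell at anchor (0, 4):
  offset (0,0) -> (0,4): empty -> OK
  offset (1,0) -> (1,4): empty -> OK
  offset (1,1) -> (1,5): empty -> OK
  offset (2,1) -> (2,5): occupied ('#') -> FAIL
All cells valid: no

Answer: no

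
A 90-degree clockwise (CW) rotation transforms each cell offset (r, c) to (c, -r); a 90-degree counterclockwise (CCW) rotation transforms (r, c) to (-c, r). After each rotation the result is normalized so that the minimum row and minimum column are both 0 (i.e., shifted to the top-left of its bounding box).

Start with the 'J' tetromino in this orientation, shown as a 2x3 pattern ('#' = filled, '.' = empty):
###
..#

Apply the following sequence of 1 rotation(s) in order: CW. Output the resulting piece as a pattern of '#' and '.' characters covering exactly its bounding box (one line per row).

Start:
###
..#
After rotation 1 (CW):
.#
.#
##

Answer: .#
.#
##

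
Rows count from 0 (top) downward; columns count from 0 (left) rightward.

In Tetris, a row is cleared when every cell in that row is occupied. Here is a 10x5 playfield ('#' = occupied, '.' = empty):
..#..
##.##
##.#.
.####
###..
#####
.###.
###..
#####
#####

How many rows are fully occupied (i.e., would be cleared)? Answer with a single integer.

Check each row:
  row 0: 4 empty cells -> not full
  row 1: 1 empty cell -> not full
  row 2: 2 empty cells -> not full
  row 3: 1 empty cell -> not full
  row 4: 2 empty cells -> not full
  row 5: 0 empty cells -> FULL (clear)
  row 6: 2 empty cells -> not full
  row 7: 2 empty cells -> not full
  row 8: 0 empty cells -> FULL (clear)
  row 9: 0 empty cells -> FULL (clear)
Total rows cleared: 3

Answer: 3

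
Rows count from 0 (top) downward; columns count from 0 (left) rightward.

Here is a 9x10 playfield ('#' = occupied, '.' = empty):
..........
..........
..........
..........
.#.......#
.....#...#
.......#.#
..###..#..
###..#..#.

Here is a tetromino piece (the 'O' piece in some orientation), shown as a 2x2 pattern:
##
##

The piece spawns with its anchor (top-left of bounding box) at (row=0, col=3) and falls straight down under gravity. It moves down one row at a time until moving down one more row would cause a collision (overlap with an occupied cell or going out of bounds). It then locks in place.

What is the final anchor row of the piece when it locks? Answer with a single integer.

Spawn at (row=0, col=3). Try each row:
  row 0: fits
  row 1: fits
  row 2: fits
  row 3: fits
  row 4: fits
  row 5: fits
  row 6: blocked -> lock at row 5

Answer: 5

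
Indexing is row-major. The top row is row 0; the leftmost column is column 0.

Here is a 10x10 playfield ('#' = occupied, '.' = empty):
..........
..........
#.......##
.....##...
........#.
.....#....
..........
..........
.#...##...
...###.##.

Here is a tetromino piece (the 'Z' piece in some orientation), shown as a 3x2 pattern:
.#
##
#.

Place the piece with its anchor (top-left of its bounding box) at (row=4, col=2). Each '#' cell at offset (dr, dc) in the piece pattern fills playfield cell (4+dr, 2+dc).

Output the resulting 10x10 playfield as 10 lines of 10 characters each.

Fill (4+0,2+1) = (4,3)
Fill (4+1,2+0) = (5,2)
Fill (4+1,2+1) = (5,3)
Fill (4+2,2+0) = (6,2)

Answer: ..........
..........
#.......##
.....##...
...#....#.
..##.#....
..#.......
..........
.#...##...
...###.##.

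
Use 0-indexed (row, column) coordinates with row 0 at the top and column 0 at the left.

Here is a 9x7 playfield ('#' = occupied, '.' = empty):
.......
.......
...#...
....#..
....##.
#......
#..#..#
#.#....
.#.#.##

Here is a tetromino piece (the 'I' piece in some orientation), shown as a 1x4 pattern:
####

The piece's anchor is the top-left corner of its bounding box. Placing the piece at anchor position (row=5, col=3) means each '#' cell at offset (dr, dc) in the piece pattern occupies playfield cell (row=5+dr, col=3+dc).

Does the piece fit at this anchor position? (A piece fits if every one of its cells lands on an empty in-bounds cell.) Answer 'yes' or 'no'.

Answer: yes

Derivation:
Check each piece cell at anchor (5, 3):
  offset (0,0) -> (5,3): empty -> OK
  offset (0,1) -> (5,4): empty -> OK
  offset (0,2) -> (5,5): empty -> OK
  offset (0,3) -> (5,6): empty -> OK
All cells valid: yes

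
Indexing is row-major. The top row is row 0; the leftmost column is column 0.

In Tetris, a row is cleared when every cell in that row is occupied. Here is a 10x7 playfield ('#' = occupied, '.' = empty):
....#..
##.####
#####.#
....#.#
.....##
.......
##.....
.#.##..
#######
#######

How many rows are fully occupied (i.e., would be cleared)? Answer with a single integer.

Answer: 2

Derivation:
Check each row:
  row 0: 6 empty cells -> not full
  row 1: 1 empty cell -> not full
  row 2: 1 empty cell -> not full
  row 3: 5 empty cells -> not full
  row 4: 5 empty cells -> not full
  row 5: 7 empty cells -> not full
  row 6: 5 empty cells -> not full
  row 7: 4 empty cells -> not full
  row 8: 0 empty cells -> FULL (clear)
  row 9: 0 empty cells -> FULL (clear)
Total rows cleared: 2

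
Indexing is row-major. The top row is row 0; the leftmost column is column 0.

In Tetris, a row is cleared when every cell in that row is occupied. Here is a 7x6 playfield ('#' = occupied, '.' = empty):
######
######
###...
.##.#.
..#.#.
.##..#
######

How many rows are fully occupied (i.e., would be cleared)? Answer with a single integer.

Check each row:
  row 0: 0 empty cells -> FULL (clear)
  row 1: 0 empty cells -> FULL (clear)
  row 2: 3 empty cells -> not full
  row 3: 3 empty cells -> not full
  row 4: 4 empty cells -> not full
  row 5: 3 empty cells -> not full
  row 6: 0 empty cells -> FULL (clear)
Total rows cleared: 3

Answer: 3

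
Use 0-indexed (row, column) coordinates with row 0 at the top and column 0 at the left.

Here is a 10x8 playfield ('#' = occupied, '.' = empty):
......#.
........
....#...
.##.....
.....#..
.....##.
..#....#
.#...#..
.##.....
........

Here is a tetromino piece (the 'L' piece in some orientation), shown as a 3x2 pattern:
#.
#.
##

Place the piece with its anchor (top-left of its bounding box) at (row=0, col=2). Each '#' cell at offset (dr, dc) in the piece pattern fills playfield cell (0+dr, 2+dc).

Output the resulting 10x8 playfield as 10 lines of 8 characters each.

Fill (0+0,2+0) = (0,2)
Fill (0+1,2+0) = (1,2)
Fill (0+2,2+0) = (2,2)
Fill (0+2,2+1) = (2,3)

Answer: ..#...#.
..#.....
..###...
.##.....
.....#..
.....##.
..#....#
.#...#..
.##.....
........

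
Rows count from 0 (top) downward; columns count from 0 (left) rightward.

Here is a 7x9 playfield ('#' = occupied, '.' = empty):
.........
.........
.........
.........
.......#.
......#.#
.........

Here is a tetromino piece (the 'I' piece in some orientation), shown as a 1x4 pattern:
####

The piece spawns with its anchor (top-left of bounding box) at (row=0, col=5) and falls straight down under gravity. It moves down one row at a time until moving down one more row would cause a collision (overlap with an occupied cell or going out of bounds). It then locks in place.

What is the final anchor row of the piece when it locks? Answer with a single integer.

Answer: 3

Derivation:
Spawn at (row=0, col=5). Try each row:
  row 0: fits
  row 1: fits
  row 2: fits
  row 3: fits
  row 4: blocked -> lock at row 3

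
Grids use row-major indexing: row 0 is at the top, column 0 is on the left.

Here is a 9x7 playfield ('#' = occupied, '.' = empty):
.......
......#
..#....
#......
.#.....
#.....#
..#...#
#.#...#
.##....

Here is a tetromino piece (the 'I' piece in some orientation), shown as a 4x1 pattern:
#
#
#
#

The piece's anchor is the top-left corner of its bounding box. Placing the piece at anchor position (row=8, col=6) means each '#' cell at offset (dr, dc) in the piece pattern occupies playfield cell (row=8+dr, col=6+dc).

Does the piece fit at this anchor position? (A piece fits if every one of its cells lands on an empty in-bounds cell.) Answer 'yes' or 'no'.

Answer: no

Derivation:
Check each piece cell at anchor (8, 6):
  offset (0,0) -> (8,6): empty -> OK
  offset (1,0) -> (9,6): out of bounds -> FAIL
  offset (2,0) -> (10,6): out of bounds -> FAIL
  offset (3,0) -> (11,6): out of bounds -> FAIL
All cells valid: no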